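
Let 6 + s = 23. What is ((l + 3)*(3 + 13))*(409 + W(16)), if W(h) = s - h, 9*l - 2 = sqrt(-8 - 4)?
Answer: 190240/9 + 13120*I*sqrt(3)/9 ≈ 21138.0 + 2524.9*I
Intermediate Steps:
s = 17 (s = -6 + 23 = 17)
l = 2/9 + 2*I*sqrt(3)/9 (l = 2/9 + sqrt(-8 - 4)/9 = 2/9 + sqrt(-12)/9 = 2/9 + (2*I*sqrt(3))/9 = 2/9 + 2*I*sqrt(3)/9 ≈ 0.22222 + 0.3849*I)
W(h) = 17 - h
((l + 3)*(3 + 13))*(409 + W(16)) = (((2/9 + 2*I*sqrt(3)/9) + 3)*(3 + 13))*(409 + (17 - 1*16)) = ((29/9 + 2*I*sqrt(3)/9)*16)*(409 + (17 - 16)) = (464/9 + 32*I*sqrt(3)/9)*(409 + 1) = (464/9 + 32*I*sqrt(3)/9)*410 = 190240/9 + 13120*I*sqrt(3)/9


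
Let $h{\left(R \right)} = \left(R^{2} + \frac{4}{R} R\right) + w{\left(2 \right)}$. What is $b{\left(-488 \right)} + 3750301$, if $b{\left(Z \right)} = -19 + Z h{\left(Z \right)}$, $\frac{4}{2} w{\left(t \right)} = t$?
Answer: $-112466430$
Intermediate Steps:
$w{\left(t \right)} = \frac{t}{2}$
$h{\left(R \right)} = 5 + R^{2}$ ($h{\left(R \right)} = \left(R^{2} + \frac{4}{R} R\right) + \frac{1}{2} \cdot 2 = \left(R^{2} + 4\right) + 1 = \left(4 + R^{2}\right) + 1 = 5 + R^{2}$)
$b{\left(Z \right)} = -19 + Z \left(5 + Z^{2}\right)$
$b{\left(-488 \right)} + 3750301 = \left(-19 - 488 \left(5 + \left(-488\right)^{2}\right)\right) + 3750301 = \left(-19 - 488 \left(5 + 238144\right)\right) + 3750301 = \left(-19 - 116216712\right) + 3750301 = -116216731 + 3750301 = -112466430$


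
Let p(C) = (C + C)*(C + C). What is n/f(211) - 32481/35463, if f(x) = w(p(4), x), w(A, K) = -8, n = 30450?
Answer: -180018033/47284 ≈ -3807.2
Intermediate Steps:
p(C) = 4*C**2 (p(C) = (2*C)*(2*C) = 4*C**2)
f(x) = -8
n/f(211) - 32481/35463 = 30450/(-8) - 32481/35463 = 30450*(-1/8) - 32481*1/35463 = -15225/4 - 10827/11821 = -180018033/47284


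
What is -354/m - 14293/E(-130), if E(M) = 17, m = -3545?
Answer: -50662667/60265 ≈ -840.67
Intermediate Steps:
-354/m - 14293/E(-130) = -354/(-3545) - 14293/17 = -354*(-1/3545) - 14293*1/17 = 354/3545 - 14293/17 = -50662667/60265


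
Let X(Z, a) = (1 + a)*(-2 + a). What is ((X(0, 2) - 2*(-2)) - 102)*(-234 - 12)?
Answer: 24108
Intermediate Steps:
((X(0, 2) - 2*(-2)) - 102)*(-234 - 12) = (((-2 + 2² - 1*2) - 2*(-2)) - 102)*(-234 - 12) = (((-2 + 4 - 2) + 4) - 102)*(-246) = ((0 + 4) - 102)*(-246) = (4 - 102)*(-246) = -98*(-246) = 24108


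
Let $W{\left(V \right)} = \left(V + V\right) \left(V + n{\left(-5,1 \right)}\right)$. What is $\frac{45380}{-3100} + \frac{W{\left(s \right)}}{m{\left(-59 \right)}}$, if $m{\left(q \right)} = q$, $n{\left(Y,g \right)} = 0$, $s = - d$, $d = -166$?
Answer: $- \frac{8676231}{9145} \approx -948.74$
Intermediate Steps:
$s = 166$ ($s = \left(-1\right) \left(-166\right) = 166$)
$W{\left(V \right)} = 2 V^{2}$ ($W{\left(V \right)} = \left(V + V\right) \left(V + 0\right) = 2 V V = 2 V^{2}$)
$\frac{45380}{-3100} + \frac{W{\left(s \right)}}{m{\left(-59 \right)}} = \frac{45380}{-3100} + \frac{2 \cdot 166^{2}}{-59} = 45380 \left(- \frac{1}{3100}\right) + 2 \cdot 27556 \left(- \frac{1}{59}\right) = - \frac{2269}{155} + 55112 \left(- \frac{1}{59}\right) = - \frac{2269}{155} - \frac{55112}{59} = - \frac{8676231}{9145}$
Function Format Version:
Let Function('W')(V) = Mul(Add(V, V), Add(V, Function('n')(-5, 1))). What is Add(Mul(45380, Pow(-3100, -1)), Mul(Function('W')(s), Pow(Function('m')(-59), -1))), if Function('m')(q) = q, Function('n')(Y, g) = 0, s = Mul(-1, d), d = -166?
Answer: Rational(-8676231, 9145) ≈ -948.74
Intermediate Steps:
s = 166 (s = Mul(-1, -166) = 166)
Function('W')(V) = Mul(2, Pow(V, 2)) (Function('W')(V) = Mul(Add(V, V), Add(V, 0)) = Mul(Mul(2, V), V) = Mul(2, Pow(V, 2)))
Add(Mul(45380, Pow(-3100, -1)), Mul(Function('W')(s), Pow(Function('m')(-59), -1))) = Add(Mul(45380, Pow(-3100, -1)), Mul(Mul(2, Pow(166, 2)), Pow(-59, -1))) = Add(Mul(45380, Rational(-1, 3100)), Mul(Mul(2, 27556), Rational(-1, 59))) = Add(Rational(-2269, 155), Mul(55112, Rational(-1, 59))) = Add(Rational(-2269, 155), Rational(-55112, 59)) = Rational(-8676231, 9145)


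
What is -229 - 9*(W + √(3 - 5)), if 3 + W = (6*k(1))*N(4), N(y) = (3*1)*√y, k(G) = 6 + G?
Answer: -2470 - 9*I*√2 ≈ -2470.0 - 12.728*I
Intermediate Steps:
N(y) = 3*√y
W = 249 (W = -3 + (6*(6 + 1))*(3*√4) = -3 + (6*7)*(3*2) = -3 + 42*6 = -3 + 252 = 249)
-229 - 9*(W + √(3 - 5)) = -229 - 9*(249 + √(3 - 5)) = -229 - 9*(249 + √(-2)) = -229 - 9*(249 + I*√2) = -229 + (-2241 - 9*I*√2) = -2470 - 9*I*√2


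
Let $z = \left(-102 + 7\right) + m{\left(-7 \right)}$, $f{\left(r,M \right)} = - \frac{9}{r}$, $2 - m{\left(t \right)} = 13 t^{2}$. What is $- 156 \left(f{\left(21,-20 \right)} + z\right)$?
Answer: $\frac{797628}{7} \approx 1.1395 \cdot 10^{5}$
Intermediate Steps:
$m{\left(t \right)} = 2 - 13 t^{2}$
$z = -730$ ($z = \left(-102 + 7\right) + \left(2 - 13 \left(-7\right)^{2}\right) = -95 + \left(2 - 637\right) = -95 - 635 = -730$)
$- 156 \left(f{\left(21,-20 \right)} + z\right) = - 156 \left(- \frac{9}{21} - 730\right) = - 156 \left(\left(-9\right) \frac{1}{21} - 730\right) = - 156 \left(- \frac{3}{7} - 730\right) = \left(-156\right) \left(- \frac{5113}{7}\right) = \frac{797628}{7}$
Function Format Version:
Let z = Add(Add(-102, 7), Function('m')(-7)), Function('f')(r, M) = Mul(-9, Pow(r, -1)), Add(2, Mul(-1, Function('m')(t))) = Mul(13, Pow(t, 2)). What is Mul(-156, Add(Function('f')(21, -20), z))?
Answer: Rational(797628, 7) ≈ 1.1395e+5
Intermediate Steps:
Function('m')(t) = Add(2, Mul(-13, Pow(t, 2))) (Function('m')(t) = Add(2, Mul(-1, Mul(13, Pow(t, 2)))) = Add(2, Mul(-13, Pow(t, 2))))
z = -730 (z = Add(Add(-102, 7), Add(2, Mul(-13, Pow(-7, 2)))) = Add(-95, Add(2, Mul(-13, 49))) = Add(-95, Add(2, -637)) = Add(-95, -635) = -730)
Mul(-156, Add(Function('f')(21, -20), z)) = Mul(-156, Add(Mul(-9, Pow(21, -1)), -730)) = Mul(-156, Add(Mul(-9, Rational(1, 21)), -730)) = Mul(-156, Add(Rational(-3, 7), -730)) = Mul(-156, Rational(-5113, 7)) = Rational(797628, 7)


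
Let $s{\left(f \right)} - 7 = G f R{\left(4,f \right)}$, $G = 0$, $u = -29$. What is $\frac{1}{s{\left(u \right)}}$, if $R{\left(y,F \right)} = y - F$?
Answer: $\frac{1}{7} \approx 0.14286$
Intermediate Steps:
$s{\left(f \right)} = 7$ ($s{\left(f \right)} = 7 + 0 f \left(4 - f\right) = 7 + 0 \left(4 - f\right) = 7 + 0 = 7$)
$\frac{1}{s{\left(u \right)}} = \frac{1}{7}$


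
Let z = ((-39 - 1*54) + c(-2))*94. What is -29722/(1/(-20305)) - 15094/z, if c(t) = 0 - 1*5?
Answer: 2779745004807/4606 ≈ 6.0350e+8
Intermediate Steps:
c(t) = -5 (c(t) = 0 - 5 = -5)
z = -9212 (z = ((-39 - 1*54) - 5)*94 = ((-39 - 54) - 5)*94 = (-93 - 5)*94 = -98*94 = -9212)
-29722/(1/(-20305)) - 15094/z = -29722/(1/(-20305)) - 15094/(-9212) = -29722/(-1/20305) - 15094*(-1/9212) = -29722*(-20305) + 7547/4606 = 603505210 + 7547/4606 = 2779745004807/4606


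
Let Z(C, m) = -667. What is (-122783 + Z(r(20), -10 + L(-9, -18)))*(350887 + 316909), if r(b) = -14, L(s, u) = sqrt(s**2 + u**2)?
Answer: -82439416200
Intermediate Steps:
(-122783 + Z(r(20), -10 + L(-9, -18)))*(350887 + 316909) = (-122783 - 667)*(350887 + 316909) = -123450*667796 = -82439416200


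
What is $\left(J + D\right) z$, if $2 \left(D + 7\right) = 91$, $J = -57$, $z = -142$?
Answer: $2627$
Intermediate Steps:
$D = \frac{77}{2}$ ($D = -7 + \frac{1}{2} \cdot 91 = -7 + \frac{91}{2} = \frac{77}{2} \approx 38.5$)
$\left(J + D\right) z = \left(-57 + \frac{77}{2}\right) \left(-142\right) = \left(- \frac{37}{2}\right) \left(-142\right) = 2627$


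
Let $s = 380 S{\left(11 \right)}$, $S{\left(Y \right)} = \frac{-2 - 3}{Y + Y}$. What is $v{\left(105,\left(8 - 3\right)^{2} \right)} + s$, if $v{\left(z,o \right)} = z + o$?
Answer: $\frac{480}{11} \approx 43.636$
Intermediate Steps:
$S{\left(Y \right)} = - \frac{5}{2 Y}$
$v{\left(z,o \right)} = o + z$
$s = - \frac{950}{11}$ ($s = 380 \left(- \frac{5}{2 \cdot 11}\right) = 380 \left(\left(- \frac{5}{2}\right) \frac{1}{11}\right) = 380 \left(- \frac{5}{22}\right) = - \frac{950}{11} \approx -86.364$)
$v{\left(105,\left(8 - 3\right)^{2} \right)} + s = \left(\left(8 - 3\right)^{2} + 105\right) - \frac{950}{11} = \left(5^{2} + 105\right) - \frac{950}{11} = \left(25 + 105\right) - \frac{950}{11} = 130 - \frac{950}{11} = \frac{480}{11}$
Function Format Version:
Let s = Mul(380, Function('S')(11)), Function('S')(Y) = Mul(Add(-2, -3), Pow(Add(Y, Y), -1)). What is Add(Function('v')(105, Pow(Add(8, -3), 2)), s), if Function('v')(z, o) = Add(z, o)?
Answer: Rational(480, 11) ≈ 43.636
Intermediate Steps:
Function('S')(Y) = Mul(Rational(-5, 2), Pow(Y, -1)) (Function('S')(Y) = Mul(-5, Pow(Mul(2, Y), -1)) = Mul(-5, Mul(Rational(1, 2), Pow(Y, -1))) = Mul(Rational(-5, 2), Pow(Y, -1)))
Function('v')(z, o) = Add(o, z)
s = Rational(-950, 11) (s = Mul(380, Mul(Rational(-5, 2), Pow(11, -1))) = Mul(380, Mul(Rational(-5, 2), Rational(1, 11))) = Mul(380, Rational(-5, 22)) = Rational(-950, 11) ≈ -86.364)
Add(Function('v')(105, Pow(Add(8, -3), 2)), s) = Add(Add(Pow(Add(8, -3), 2), 105), Rational(-950, 11)) = Add(Add(Pow(5, 2), 105), Rational(-950, 11)) = Add(Add(25, 105), Rational(-950, 11)) = Add(130, Rational(-950, 11)) = Rational(480, 11)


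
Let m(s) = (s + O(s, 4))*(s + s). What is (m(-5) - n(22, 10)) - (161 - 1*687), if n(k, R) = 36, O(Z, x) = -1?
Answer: 550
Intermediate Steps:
m(s) = 2*s*(-1 + s) (m(s) = (s - 1)*(s + s) = (-1 + s)*(2*s) = 2*s*(-1 + s))
(m(-5) - n(22, 10)) - (161 - 1*687) = (2*(-5)*(-1 - 5) - 1*36) - (161 - 1*687) = (2*(-5)*(-6) - 36) - (161 - 687) = (60 - 36) - 1*(-526) = 24 + 526 = 550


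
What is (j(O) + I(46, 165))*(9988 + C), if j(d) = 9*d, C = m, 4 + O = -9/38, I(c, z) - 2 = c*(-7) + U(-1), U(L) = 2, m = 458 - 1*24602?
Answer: 95786574/19 ≈ 5.0414e+6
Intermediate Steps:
m = -24144 (m = 458 - 24602 = -24144)
I(c, z) = 4 - 7*c (I(c, z) = 2 + (c*(-7) + 2) = 2 + (-7*c + 2) = 2 + (2 - 7*c) = 4 - 7*c)
O = -161/38 (O = -4 - 9/38 = -161/38 ≈ -4.2368)
C = -24144
(j(O) + I(46, 165))*(9988 + C) = (9*(-161/38) + (4 - 7*46))*(9988 - 24144) = (-1449/38 + (4 - 322))*(-14156) = (-1449/38 - 318)*(-14156) = -13533/38*(-14156) = 95786574/19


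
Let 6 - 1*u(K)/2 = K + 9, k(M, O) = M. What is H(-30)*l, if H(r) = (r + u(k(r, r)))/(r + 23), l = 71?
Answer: -1704/7 ≈ -243.43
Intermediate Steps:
u(K) = -6 - 2*K (u(K) = 12 - 2*(K + 9) = 12 - 2*(9 + K) = 12 + (-18 - 2*K) = -6 - 2*K)
H(r) = (-6 - r)/(23 + r) (H(r) = (r + (-6 - 2*r))/(r + 23) = (-6 - r)/(23 + r))
H(-30)*l = ((-6 - 1*(-30))/(23 - 30))*71 = ((-6 + 30)/(-7))*71 = -⅐*24*71 = -24/7*71 = -1704/7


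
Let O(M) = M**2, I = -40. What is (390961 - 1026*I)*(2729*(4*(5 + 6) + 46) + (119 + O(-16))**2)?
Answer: 166853906235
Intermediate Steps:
(390961 - 1026*I)*(2729*(4*(5 + 6) + 46) + (119 + O(-16))**2) = (390961 - 1026*(-40))*(2729*(4*(5 + 6) + 46) + (119 + (-16)**2)**2) = (390961 + 41040)*(2729*(4*11 + 46) + (119 + 256)**2) = 432001*(2729*(44 + 46) + 375**2) = 432001*(2729*90 + 140625) = 432001*(245610 + 140625) = 432001*386235 = 166853906235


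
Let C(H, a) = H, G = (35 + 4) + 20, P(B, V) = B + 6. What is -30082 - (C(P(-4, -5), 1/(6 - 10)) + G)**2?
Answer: -33803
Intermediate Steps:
P(B, V) = 6 + B
G = 59 (G = 39 + 20 = 59)
-30082 - (C(P(-4, -5), 1/(6 - 10)) + G)**2 = -30082 - ((6 - 4) + 59)**2 = -30082 - (2 + 59)**2 = -30082 - 1*61**2 = -30082 - 1*3721 = -30082 - 3721 = -33803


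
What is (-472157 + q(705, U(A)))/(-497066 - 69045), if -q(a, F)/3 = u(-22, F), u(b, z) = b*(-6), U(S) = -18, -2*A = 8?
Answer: 472553/566111 ≈ 0.83474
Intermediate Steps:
A = -4 (A = -1/2*8 = -4)
u(b, z) = -6*b
q(a, F) = -396 (q(a, F) = -(-18)*(-22) = -3*132 = -396)
(-472157 + q(705, U(A)))/(-497066 - 69045) = (-472157 - 396)/(-497066 - 69045) = -472553/(-566111) = -472553*(-1/566111) = 472553/566111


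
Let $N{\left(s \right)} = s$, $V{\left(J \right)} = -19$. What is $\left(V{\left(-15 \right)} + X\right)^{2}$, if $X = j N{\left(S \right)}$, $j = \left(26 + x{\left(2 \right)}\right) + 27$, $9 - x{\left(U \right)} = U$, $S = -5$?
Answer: $101761$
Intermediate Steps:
$x{\left(U \right)} = 9 - U$
$j = 60$ ($j = \left(26 + \left(9 - 2\right)\right) + 27 = \left(26 + 7\right) + 27 = 33 + 27 = 60$)
$X = -300$ ($X = 60 \left(-5\right) = -300$)
$\left(V{\left(-15 \right)} + X\right)^{2} = \left(-19 - 300\right)^{2} = \left(-319\right)^{2} = 101761$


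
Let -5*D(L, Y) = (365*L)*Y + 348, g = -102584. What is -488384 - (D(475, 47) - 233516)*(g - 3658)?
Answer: -989811665746/5 ≈ -1.9796e+11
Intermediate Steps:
D(L, Y) = -348/5 - 73*L*Y (D(L, Y) = -((365*L)*Y + 348)/5 = -(365*L*Y + 348)/5 = -(348 + 365*L*Y)/5 = -348/5 - 73*L*Y)
-488384 - (D(475, 47) - 233516)*(g - 3658) = -488384 - ((-348/5 - 73*475*47) - 233516)*(-102584 - 3658) = -488384 - ((-348/5 - 1629725) - 233516)*(-106242) = -488384 - (-8148973/5 - 233516)*(-106242) = -488384 - (-9316553)*(-106242)/5 = -488384 - 1*989809223826/5 = -488384 - 989809223826/5 = -989811665746/5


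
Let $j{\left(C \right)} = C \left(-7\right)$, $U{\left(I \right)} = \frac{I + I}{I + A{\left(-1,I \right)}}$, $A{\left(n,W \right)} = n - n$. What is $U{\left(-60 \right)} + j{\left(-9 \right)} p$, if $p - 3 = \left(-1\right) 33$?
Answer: $-1888$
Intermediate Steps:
$A{\left(n,W \right)} = 0$
$U{\left(I \right)} = 2$ ($U{\left(I \right)} = \frac{I + I}{I + 0} = \frac{2 I}{I} = 2$)
$j{\left(C \right)} = - 7 C$
$p = -30$ ($p = 3 - 33 = -30$)
$U{\left(-60 \right)} + j{\left(-9 \right)} p = 2 + \left(-7\right) \left(-9\right) \left(-30\right) = 2 + 63 \left(-30\right) = 2 - 1890 = -1888$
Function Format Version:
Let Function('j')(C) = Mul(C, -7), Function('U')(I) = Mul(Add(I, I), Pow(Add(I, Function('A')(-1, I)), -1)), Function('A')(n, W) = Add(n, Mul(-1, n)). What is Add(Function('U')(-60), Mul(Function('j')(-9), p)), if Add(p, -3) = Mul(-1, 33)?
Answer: -1888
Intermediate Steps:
Function('A')(n, W) = 0
Function('U')(I) = 2 (Function('U')(I) = Mul(Add(I, I), Pow(Add(I, 0), -1)) = Mul(Mul(2, I), Pow(I, -1)) = 2)
Function('j')(C) = Mul(-7, C)
p = -30 (p = Add(3, Mul(-1, 33)) = Add(3, -33) = -30)
Add(Function('U')(-60), Mul(Function('j')(-9), p)) = Add(2, Mul(Mul(-7, -9), -30)) = Add(2, Mul(63, -30)) = Add(2, -1890) = -1888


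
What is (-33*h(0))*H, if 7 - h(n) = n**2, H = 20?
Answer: -4620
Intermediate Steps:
h(n) = 7 - n**2
(-33*h(0))*H = -33*(7 - 1*0**2)*20 = -33*(7 - 1*0)*20 = -33*(7 + 0)*20 = -33*7*20 = -231*20 = -4620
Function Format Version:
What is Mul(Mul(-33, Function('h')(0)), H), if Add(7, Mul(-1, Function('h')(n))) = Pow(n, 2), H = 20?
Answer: -4620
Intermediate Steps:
Function('h')(n) = Add(7, Mul(-1, Pow(n, 2)))
Mul(Mul(-33, Function('h')(0)), H) = Mul(Mul(-33, Add(7, Mul(-1, Pow(0, 2)))), 20) = Mul(Mul(-33, Add(7, Mul(-1, 0))), 20) = Mul(Mul(-33, Add(7, 0)), 20) = Mul(Mul(-33, 7), 20) = Mul(-231, 20) = -4620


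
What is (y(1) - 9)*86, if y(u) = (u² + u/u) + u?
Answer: -516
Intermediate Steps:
y(u) = 1 + u + u² (y(u) = (u² + 1) + u = (1 + u²) + u = 1 + u + u²)
(y(1) - 9)*86 = ((1 + 1 + 1²) - 9)*86 = ((1 + 1 + 1) - 9)*86 = (3 - 9)*86 = -6*86 = -516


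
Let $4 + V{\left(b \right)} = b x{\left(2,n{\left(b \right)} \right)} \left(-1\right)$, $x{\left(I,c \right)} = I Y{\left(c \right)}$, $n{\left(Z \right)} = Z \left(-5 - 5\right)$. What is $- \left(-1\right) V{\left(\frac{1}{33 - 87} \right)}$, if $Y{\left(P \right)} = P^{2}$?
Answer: $- \frac{78707}{19683} \approx -3.9987$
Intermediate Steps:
$n{\left(Z \right)} = - 10 Z$ ($n{\left(Z \right)} = Z \left(-10\right) = - 10 Z$)
$x{\left(I,c \right)} = I c^{2}$
$V{\left(b \right)} = -4 - 200 b^{3}$ ($V{\left(b \right)} = -4 + b 2 \left(- 10 b\right)^{2} \left(-1\right) = -4 + b 2 \cdot 100 b^{2} \left(-1\right) = -4 + b 200 b^{2} \left(-1\right) = -4 + 200 b^{3} \left(-1\right) = -4 - 200 b^{3}$)
$- \left(-1\right) V{\left(\frac{1}{33 - 87} \right)} = - \left(-1\right) \left(-4 - 200 \left(\frac{1}{33 - 87}\right)^{3}\right) = - \left(-1\right) \left(-4 - 200 \left(\frac{1}{-54}\right)^{3}\right) = - \left(-1\right) \left(-4 - 200 \left(- \frac{1}{54}\right)^{3}\right) = - \left(-1\right) \left(-4 - - \frac{25}{19683}\right) = - \left(-1\right) \left(-4 + \frac{25}{19683}\right) = - \frac{\left(-1\right) \left(-78707\right)}{19683} = \left(-1\right) \frac{78707}{19683} = - \frac{78707}{19683}$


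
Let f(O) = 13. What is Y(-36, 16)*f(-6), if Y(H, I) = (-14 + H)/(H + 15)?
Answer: 650/21 ≈ 30.952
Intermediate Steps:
Y(H, I) = (-14 + H)/(15 + H)
Y(-36, 16)*f(-6) = ((-14 - 36)/(15 - 36))*13 = (-50/(-21))*13 = -1/21*(-50)*13 = (50/21)*13 = 650/21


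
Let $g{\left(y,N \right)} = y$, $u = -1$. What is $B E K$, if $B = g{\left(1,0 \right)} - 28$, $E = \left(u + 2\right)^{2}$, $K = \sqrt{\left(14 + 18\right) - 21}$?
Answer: $- 27 \sqrt{11} \approx -89.549$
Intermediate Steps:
$K = \sqrt{11}$ ($K = \sqrt{32 - 21} = \sqrt{11} \approx 3.3166$)
$E = 1$ ($E = \left(-1 + 2\right)^{2} = 1^{2} = 1$)
$B = -27$ ($B = 1 - 28 = -27$)
$B E K = \left(-27\right) 1 \sqrt{11} = - 27 \sqrt{11}$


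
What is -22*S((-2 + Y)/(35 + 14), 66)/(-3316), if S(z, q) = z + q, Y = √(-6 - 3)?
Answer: 17776/40621 + 33*I/81242 ≈ 0.43761 + 0.00040619*I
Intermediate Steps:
Y = 3*I (Y = √(-9) = 3*I ≈ 3.0*I)
S(z, q) = q + z
-22*S((-2 + Y)/(35 + 14), 66)/(-3316) = -22*(66 + (-2 + 3*I)/(35 + 14))/(-3316) = -22*(66 + (-2 + 3*I)/49)*(-1)/3316 = -22*(66 + (-2 + 3*I)*(1/49))*(-1)/3316 = -22*(66 + (-2/49 + 3*I/49))*(-1)/3316 = -22*(3232/49 + 3*I/49)*(-1)/3316 = -22*(-808/40621 - 3*I/162484) = 17776/40621 + 33*I/81242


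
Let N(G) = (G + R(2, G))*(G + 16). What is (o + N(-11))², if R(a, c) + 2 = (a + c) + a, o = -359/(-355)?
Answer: 1234889881/126025 ≈ 9798.8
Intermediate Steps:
o = 359/355 (o = -359*(-1/355) = 359/355 ≈ 1.0113)
R(a, c) = -2 + c + 2*a (R(a, c) = -2 + ((a + c) + a) = -2 + (c + 2*a) = -2 + c + 2*a)
N(G) = (2 + 2*G)*(16 + G) (N(G) = (G + (-2 + G + 2*2))*(G + 16) = (G + (-2 + G + 4))*(16 + G) = (G + (2 + G))*(16 + G) = (2 + 2*G)*(16 + G))
(o + N(-11))² = (359/355 + (32 + 2*(-11)² + 34*(-11)))² = (359/355 + (32 + 2*121 - 374))² = (359/355 + (32 + 242 - 374))² = (359/355 - 100)² = (-35141/355)² = 1234889881/126025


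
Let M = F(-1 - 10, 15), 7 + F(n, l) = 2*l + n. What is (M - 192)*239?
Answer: -43020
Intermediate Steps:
F(n, l) = -7 + n + 2*l (F(n, l) = -7 + (2*l + n) = -7 + (n + 2*l) = -7 + n + 2*l)
M = 12 (M = -7 + (-1 - 10) + 2*15 = -7 - 11 + 30 = 12)
(M - 192)*239 = (12 - 192)*239 = -180*239 = -43020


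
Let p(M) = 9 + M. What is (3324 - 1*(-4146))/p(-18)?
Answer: -830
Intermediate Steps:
(3324 - 1*(-4146))/p(-18) = (3324 - 1*(-4146))/(9 - 18) = (3324 + 4146)/(-9) = 7470*(-1/9) = -830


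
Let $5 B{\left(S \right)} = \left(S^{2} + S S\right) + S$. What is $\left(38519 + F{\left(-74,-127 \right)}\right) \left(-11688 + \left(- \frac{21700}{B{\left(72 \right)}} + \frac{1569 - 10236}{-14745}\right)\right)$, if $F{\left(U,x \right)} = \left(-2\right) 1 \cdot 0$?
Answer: $- \frac{1156041443940383}{2565630} \approx -4.5059 \cdot 10^{8}$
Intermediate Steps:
$F{\left(U,x \right)} = 0$ ($F{\left(U,x \right)} = \left(-2\right) 0 = 0$)
$B{\left(S \right)} = \frac{S}{5} + \frac{2 S^{2}}{5}$ ($B{\left(S \right)} = \frac{\left(S^{2} + S S\right) + S}{5} = \frac{\left(S^{2} + S^{2}\right) + S}{5} = \frac{2 S^{2} + S}{5} = \frac{S + 2 S^{2}}{5} = \frac{S}{5} + \frac{2 S^{2}}{5}$)
$\left(38519 + F{\left(-74,-127 \right)}\right) \left(-11688 + \left(- \frac{21700}{B{\left(72 \right)}} + \frac{1569 - 10236}{-14745}\right)\right) = \left(38519 + 0\right) \left(-11688 + \left(- \frac{21700}{\frac{1}{5} \cdot 72 \left(1 + 2 \cdot 72\right)} + \frac{1569 - 10236}{-14745}\right)\right) = 38519 \left(-11688 - \left(- \frac{2889}{4915} + \frac{21700}{\frac{1}{5} \cdot 72 \left(1 + 144\right)}\right)\right) = 38519 \left(-11688 + \left(- \frac{21700}{\frac{1}{5} \cdot 72 \cdot 145} + \frac{2889}{4915}\right)\right) = 38519 \left(-11688 + \left(- \frac{21700}{2088} + \frac{2889}{4915}\right)\right) = 38519 \left(-11688 + \left(\left(-21700\right) \frac{1}{2088} + \frac{2889}{4915}\right)\right) = 38519 \left(-11688 + \left(- \frac{5425}{522} + \frac{2889}{4915}\right)\right) = 38519 \left(-11688 - \frac{25155817}{2565630}\right) = 38519 \left(- \frac{30012239257}{2565630}\right) = - \frac{1156041443940383}{2565630}$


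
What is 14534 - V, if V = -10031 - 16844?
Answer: 41409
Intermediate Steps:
V = -26875
14534 - V = 14534 - 1*(-26875) = 14534 + 26875 = 41409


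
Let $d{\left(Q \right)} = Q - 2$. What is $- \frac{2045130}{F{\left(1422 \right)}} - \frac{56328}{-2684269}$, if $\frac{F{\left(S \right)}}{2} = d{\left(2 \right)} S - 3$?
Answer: $\frac{914946566323}{2684269} \approx 3.4086 \cdot 10^{5}$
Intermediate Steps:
$d{\left(Q \right)} = -2 + Q$ ($d{\left(Q \right)} = Q - 2 = -2 + Q$)
$F{\left(S \right)} = -6$ ($F{\left(S \right)} = 2 \left(\left(-2 + 2\right) S - 3\right) = 2 \left(0 S - 3\right) = 2 \left(0 - 3\right) = 2 \left(-3\right) = -6$)
$- \frac{2045130}{F{\left(1422 \right)}} - \frac{56328}{-2684269} = - \frac{2045130}{-6} - \frac{56328}{-2684269} = \left(-2045130\right) \left(- \frac{1}{6}\right) - - \frac{56328}{2684269} = 340855 + \frac{56328}{2684269} = \frac{914946566323}{2684269}$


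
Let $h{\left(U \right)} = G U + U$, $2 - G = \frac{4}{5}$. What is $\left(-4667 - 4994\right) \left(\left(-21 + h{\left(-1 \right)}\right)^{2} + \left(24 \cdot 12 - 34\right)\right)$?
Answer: $- \frac{191345766}{25} \approx -7.6538 \cdot 10^{6}$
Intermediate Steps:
$G = \frac{6}{5}$ ($G = 2 - \frac{4}{5} = \frac{6}{5} \approx 1.2$)
$h{\left(U \right)} = \frac{11 U}{5}$ ($h{\left(U \right)} = \frac{6 U}{5} + U = \frac{11 U}{5}$)
$\left(-4667 - 4994\right) \left(\left(-21 + h{\left(-1 \right)}\right)^{2} + \left(24 \cdot 12 - 34\right)\right) = \left(-4667 - 4994\right) \left(\left(-21 + \frac{11}{5} \left(-1\right)\right)^{2} + \left(24 \cdot 12 - 34\right)\right) = - 9661 \left(\left(-21 - \frac{11}{5}\right)^{2} + \left(288 - 34\right)\right) = - 9661 \left(\left(- \frac{116}{5}\right)^{2} + 254\right) = - 9661 \left(\frac{13456}{25} + 254\right) = \left(-9661\right) \frac{19806}{25} = - \frac{191345766}{25}$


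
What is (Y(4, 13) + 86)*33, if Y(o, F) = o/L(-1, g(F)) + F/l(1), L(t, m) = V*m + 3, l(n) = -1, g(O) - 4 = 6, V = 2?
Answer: 55539/23 ≈ 2414.7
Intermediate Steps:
g(O) = 10 (g(O) = 4 + 6 = 10)
L(t, m) = 3 + 2*m (L(t, m) = 2*m + 3 = 3 + 2*m)
Y(o, F) = -F + o/23 (Y(o, F) = o/(3 + 2*10) + F/(-1) = o/(3 + 20) + F*(-1) = o/23 - F = -F + o/23)
(Y(4, 13) + 86)*33 = ((-1*13 + (1/23)*4) + 86)*33 = ((-13 + 4/23) + 86)*33 = (-295/23 + 86)*33 = (1683/23)*33 = 55539/23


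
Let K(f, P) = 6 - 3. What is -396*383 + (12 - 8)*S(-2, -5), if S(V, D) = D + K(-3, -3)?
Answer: -151676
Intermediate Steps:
K(f, P) = 3
S(V, D) = 3 + D (S(V, D) = D + 3 = 3 + D)
-396*383 + (12 - 8)*S(-2, -5) = -396*383 + (12 - 8)*(3 - 5) = -151668 + 4*(-2) = -151668 - 8 = -151676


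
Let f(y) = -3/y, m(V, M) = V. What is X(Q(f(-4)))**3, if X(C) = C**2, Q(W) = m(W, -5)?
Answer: 729/4096 ≈ 0.17798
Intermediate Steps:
Q(W) = W
X(Q(f(-4)))**3 = ((-3/(-4))**2)**3 = ((-3*(-1/4))**2)**3 = ((3/4)**2)**3 = (9/16)**3 = 729/4096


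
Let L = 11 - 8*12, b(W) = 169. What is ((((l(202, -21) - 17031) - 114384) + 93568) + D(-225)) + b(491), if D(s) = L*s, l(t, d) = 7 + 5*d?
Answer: -18651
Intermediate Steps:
L = -85 (L = 11 - 96 = -85)
D(s) = -85*s
((((l(202, -21) - 17031) - 114384) + 93568) + D(-225)) + b(491) = (((((7 + 5*(-21)) - 17031) - 114384) + 93568) - 85*(-225)) + 169 = (((((7 - 105) - 17031) - 114384) + 93568) + 19125) + 169 = ((((-98 - 17031) - 114384) + 93568) + 19125) + 169 = (((-17129 - 114384) + 93568) + 19125) + 169 = ((-131513 + 93568) + 19125) + 169 = (-37945 + 19125) + 169 = -18820 + 169 = -18651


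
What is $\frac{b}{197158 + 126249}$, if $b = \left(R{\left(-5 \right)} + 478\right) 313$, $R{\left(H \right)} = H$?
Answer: $\frac{148049}{323407} \approx 0.45778$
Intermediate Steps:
$b = 148049$ ($b = \left(-5 + 478\right) 313 = 473 \cdot 313 = 148049$)
$\frac{b}{197158 + 126249} = \frac{148049}{197158 + 126249} = \frac{148049}{323407}$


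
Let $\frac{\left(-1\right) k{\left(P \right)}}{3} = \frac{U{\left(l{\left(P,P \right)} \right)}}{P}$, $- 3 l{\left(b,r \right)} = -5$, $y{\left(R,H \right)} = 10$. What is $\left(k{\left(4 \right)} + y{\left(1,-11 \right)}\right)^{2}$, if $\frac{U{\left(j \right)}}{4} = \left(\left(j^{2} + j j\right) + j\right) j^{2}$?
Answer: $\frac{1836025}{729} \approx 2518.6$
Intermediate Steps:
$l{\left(b,r \right)} = \frac{5}{3}$ ($l{\left(b,r \right)} = \left(- \frac{1}{3}\right) \left(-5\right) = \frac{5}{3}$)
$U{\left(j \right)} = 4 j^{2} \left(j + 2 j^{2}\right)$ ($U{\left(j \right)} = 4 \left(\left(j^{2} + j j\right) + j\right) j^{2} = 4 \left(\left(j^{2} + j^{2}\right) + j\right) j^{2} = 4 \left(2 j^{2} + j\right) j^{2} = 4 \left(j + 2 j^{2}\right) j^{2} = 4 j^{2} \left(j + 2 j^{2}\right)$)
$k{\left(P \right)} = - \frac{6500}{27 P}$ ($k{\left(P \right)} = - 3 \frac{\left(\frac{5}{3}\right)^{3} \left(4 + 8 \cdot \frac{5}{3}\right)}{P} = - 3 \frac{\frac{125}{27} \left(4 + \frac{40}{3}\right)}{P} = - 3 \frac{\frac{125}{27} \cdot \frac{52}{3}}{P} = - 3 \frac{6500}{81 P} = - \frac{6500}{27 P}$)
$\left(k{\left(4 \right)} + y{\left(1,-11 \right)}\right)^{2} = \left(- \frac{6500}{27 \cdot 4} + 10\right)^{2} = \left(\left(- \frac{6500}{27}\right) \frac{1}{4} + 10\right)^{2} = \left(- \frac{1625}{27} + 10\right)^{2} = \left(- \frac{1355}{27}\right)^{2} = \frac{1836025}{729}$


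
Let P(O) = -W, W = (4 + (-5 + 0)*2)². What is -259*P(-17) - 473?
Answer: 8851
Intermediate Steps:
W = 36 (W = (4 - 5*2)² = (4 - 10)² = (-6)² = 36)
P(O) = -36 (P(O) = -1*36 = -36)
-259*P(-17) - 473 = -259*(-36) - 473 = 9324 - 473 = 8851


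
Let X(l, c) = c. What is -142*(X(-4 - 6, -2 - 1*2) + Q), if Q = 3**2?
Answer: -710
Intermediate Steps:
Q = 9
-142*(X(-4 - 6, -2 - 1*2) + Q) = -142*((-2 - 1*2) + 9) = -142*((-2 - 2) + 9) = -142*(-4 + 9) = -142*5 = -710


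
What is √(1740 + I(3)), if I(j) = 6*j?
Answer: √1758 ≈ 41.929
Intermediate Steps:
√(1740 + I(3)) = √(1740 + 6*3) = √(1740 + 18) = √1758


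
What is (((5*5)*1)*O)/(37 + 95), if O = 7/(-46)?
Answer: -175/6072 ≈ -0.028821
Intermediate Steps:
O = -7/46 (O = 7*(-1/46) = -7/46 ≈ -0.15217)
(((5*5)*1)*O)/(37 + 95) = (((5*5)*1)*(-7/46))/(37 + 95) = ((25*1)*(-7/46))/132 = (25*(-7/46))*(1/132) = -175/46*1/132 = -175/6072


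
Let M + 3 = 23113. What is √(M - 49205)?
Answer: I*√26095 ≈ 161.54*I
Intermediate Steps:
M = 23110 (M = -3 + 23113 = 23110)
√(M - 49205) = √(23110 - 49205) = √(-26095) = I*√26095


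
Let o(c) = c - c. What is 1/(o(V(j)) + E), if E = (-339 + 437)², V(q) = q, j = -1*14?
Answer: 1/9604 ≈ 0.00010412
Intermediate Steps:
j = -14
E = 9604 (E = 98² = 9604)
o(c) = 0
1/(o(V(j)) + E) = 1/(0 + 9604) = 1/9604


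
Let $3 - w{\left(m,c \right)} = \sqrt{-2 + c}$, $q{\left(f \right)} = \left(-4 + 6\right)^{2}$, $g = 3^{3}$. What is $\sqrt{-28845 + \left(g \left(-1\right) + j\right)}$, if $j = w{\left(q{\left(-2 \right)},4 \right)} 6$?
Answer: $\sqrt{-28854 - 6 \sqrt{2}} \approx 169.89 i$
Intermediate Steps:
$g = 27$
$q{\left(f \right)} = 4$ ($q{\left(f \right)} = 2^{2} = 4$)
$w{\left(m,c \right)} = 3 - \sqrt{-2 + c}$
$j = 18 - 6 \sqrt{2}$ ($j = \left(3 - \sqrt{-2 + 4}\right) 6 = \left(3 - \sqrt{2}\right) 6 = 18 - 6 \sqrt{2} \approx 9.5147$)
$\sqrt{-28845 + \left(g \left(-1\right) + j\right)} = \sqrt{-28845 + \left(27 \left(-1\right) + \left(18 - 6 \sqrt{2}\right)\right)} = \sqrt{-28845 - \left(9 + 6 \sqrt{2}\right)} = \sqrt{-28854 - 6 \sqrt{2}}$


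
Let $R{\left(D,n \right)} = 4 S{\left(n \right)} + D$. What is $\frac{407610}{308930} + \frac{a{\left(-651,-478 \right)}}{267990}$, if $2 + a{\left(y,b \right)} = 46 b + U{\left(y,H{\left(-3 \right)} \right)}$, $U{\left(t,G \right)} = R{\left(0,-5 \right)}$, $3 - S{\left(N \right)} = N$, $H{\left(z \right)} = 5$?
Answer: $\frac{5122595948}{4139507535} \approx 1.2375$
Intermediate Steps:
$S{\left(N \right)} = 3 - N$
$R{\left(D,n \right)} = 12 + D - 4 n$ ($R{\left(D,n \right)} = 4 \left(3 - n\right) + D = \left(12 - 4 n\right) + D = 12 + D - 4 n$)
$U{\left(t,G \right)} = 32$ ($U{\left(t,G \right)} = 12 + 0 - -20 = 12 + 0 + 20 = 32$)
$a{\left(y,b \right)} = 30 + 46 b$ ($a{\left(y,b \right)} = -2 + \left(46 b + 32\right) = -2 + \left(32 + 46 b\right) = 30 + 46 b$)
$\frac{407610}{308930} + \frac{a{\left(-651,-478 \right)}}{267990} = \frac{407610}{308930} + \frac{30 + 46 \left(-478\right)}{267990} = 407610 \cdot \frac{1}{308930} + \left(30 - 21988\right) \frac{1}{267990} = \frac{40761}{30893} - \frac{10979}{133995} = \frac{5122595948}{4139507535}$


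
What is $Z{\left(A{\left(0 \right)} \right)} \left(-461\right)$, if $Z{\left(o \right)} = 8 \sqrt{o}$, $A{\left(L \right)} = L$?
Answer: $0$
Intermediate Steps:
$Z{\left(A{\left(0 \right)} \right)} \left(-461\right) = 8 \sqrt{0} \left(-461\right) = 8 \cdot 0 \left(-461\right) = 0 \left(-461\right) = 0$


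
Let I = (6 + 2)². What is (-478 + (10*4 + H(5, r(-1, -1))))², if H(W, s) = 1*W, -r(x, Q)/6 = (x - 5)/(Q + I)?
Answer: 187489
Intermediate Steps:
I = 64 (I = 8² = 64)
r(x, Q) = -6*(-5 + x)/(64 + Q) (r(x, Q) = -6*(x - 5)/(Q + 64) = -6*(-5 + x)/(64 + Q))
H(W, s) = W
(-478 + (10*4 + H(5, r(-1, -1))))² = (-478 + (10*4 + 5))² = (-478 + (40 + 5))² = (-478 + 45)² = (-433)² = 187489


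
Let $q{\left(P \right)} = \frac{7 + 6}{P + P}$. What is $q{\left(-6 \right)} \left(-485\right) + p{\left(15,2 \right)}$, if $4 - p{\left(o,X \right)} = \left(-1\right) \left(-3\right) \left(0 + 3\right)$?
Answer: $\frac{6245}{12} \approx 520.42$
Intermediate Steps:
$p{\left(o,X \right)} = -5$ ($p{\left(o,X \right)} = 4 - \left(-1\right) \left(-3\right) \left(0 + 3\right) = 4 - 3 \cdot 3 = 4 - 9 = -5$)
$q{\left(P \right)} = \frac{13}{2 P}$
$q{\left(-6 \right)} \left(-485\right) + p{\left(15,2 \right)} = \frac{13}{2 \left(-6\right)} \left(-485\right) - 5 = \frac{13}{2} \left(- \frac{1}{6}\right) \left(-485\right) - 5 = \left(- \frac{13}{12}\right) \left(-485\right) - 5 = \frac{6305}{12} - 5 = \frac{6245}{12}$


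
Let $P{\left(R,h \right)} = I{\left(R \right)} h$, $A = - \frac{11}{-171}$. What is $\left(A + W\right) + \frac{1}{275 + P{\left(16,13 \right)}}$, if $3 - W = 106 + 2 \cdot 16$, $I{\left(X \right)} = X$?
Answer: $- \frac{3714857}{27531} \approx -134.93$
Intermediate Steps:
$A = \frac{11}{171}$ ($A = \left(-11\right) \left(- \frac{1}{171}\right) = \frac{11}{171} \approx 0.064327$)
$P{\left(R,h \right)} = R h$
$W = -135$ ($W = 3 - \left(106 + 2 \cdot 16\right) = 3 - \left(106 + 32\right) = 3 - 138 = -135$)
$\left(A + W\right) + \frac{1}{275 + P{\left(16,13 \right)}} = \left(\frac{11}{171} - 135\right) + \frac{1}{275 + 16 \cdot 13} = - \frac{23074}{171} + \frac{1}{275 + 208} = - \frac{23074}{171} + \frac{1}{483} = - \frac{3714857}{27531}$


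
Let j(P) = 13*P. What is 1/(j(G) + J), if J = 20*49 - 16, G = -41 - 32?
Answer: 1/15 ≈ 0.066667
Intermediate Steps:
G = -73
J = 964 (J = 980 - 16 = 964)
1/(j(G) + J) = 1/(13*(-73) + 964) = 1/(-949 + 964) = 1/15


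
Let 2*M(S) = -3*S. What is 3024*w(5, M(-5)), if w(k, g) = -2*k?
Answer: -30240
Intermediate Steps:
M(S) = -3*S/2 (M(S) = (-3*S)/2 = -3*S/2)
3024*w(5, M(-5)) = 3024*(-2*5) = 3024*(-10) = -30240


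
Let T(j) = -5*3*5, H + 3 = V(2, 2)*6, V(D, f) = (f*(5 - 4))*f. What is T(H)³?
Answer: -421875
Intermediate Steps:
V(D, f) = f² (V(D, f) = (f*1)*f = f*f = f²)
H = 21 (H = -3 + 2²*6 = -3 + 4*6 = -3 + 24 = 21)
T(j) = -75 (T(j) = -15*5 = -75)
T(H)³ = (-75)³ = -421875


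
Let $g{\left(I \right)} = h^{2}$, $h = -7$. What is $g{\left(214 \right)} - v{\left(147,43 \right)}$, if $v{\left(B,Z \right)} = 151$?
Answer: $-102$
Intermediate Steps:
$g{\left(I \right)} = 49$ ($g{\left(I \right)} = \left(-7\right)^{2} = 49$)
$g{\left(214 \right)} - v{\left(147,43 \right)} = 49 - 151 = -102$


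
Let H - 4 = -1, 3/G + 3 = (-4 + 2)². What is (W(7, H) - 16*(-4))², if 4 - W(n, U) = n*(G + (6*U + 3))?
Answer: 10000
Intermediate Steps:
G = 3 (G = 3/(-3 + (-4 + 2)²) = 3/(-3 + (-2)²) = 3/(-3 + 4) = 3/1 = 3*1 = 3)
H = 3 (H = 4 - 1 = 3)
W(n, U) = 4 - n*(6 + 6*U) (W(n, U) = 4 - n*(3 + (6*U + 3)) = 4 - n*(3 + (3 + 6*U)) = 4 - n*(6 + 6*U))
(W(7, H) - 16*(-4))² = ((4 - 6*7 - 6*3*7) - 16*(-4))² = ((4 - 42 - 126) + 64)² = (-164 + 64)² = (-100)² = 10000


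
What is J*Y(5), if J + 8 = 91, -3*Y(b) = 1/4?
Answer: -83/12 ≈ -6.9167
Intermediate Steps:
Y(b) = -1/12 (Y(b) = -⅓/4 = -⅓*¼ = -1/12)
J = 83 (J = -8 + 91 = 83)
J*Y(5) = 83*(-1/12) = -83/12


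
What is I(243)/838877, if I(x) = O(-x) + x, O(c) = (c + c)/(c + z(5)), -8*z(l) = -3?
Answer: 158517/542753419 ≈ 0.00029206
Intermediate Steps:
z(l) = 3/8 (z(l) = -⅛*(-3) = 3/8)
O(c) = 2*c/(3/8 + c) (O(c) = (c + c)/(c + 3/8) = (2*c)/(3/8 + c) = 2*c/(3/8 + c))
I(x) = x - 16*x/(3 - 8*x) (I(x) = 16*(-x)/(3 + 8*(-x)) + x = 16*(-x)/(3 - 8*x) + x = -16*x/(3 - 8*x) + x = x - 16*x/(3 - 8*x))
I(243)/838877 = (243*(13 + 8*243)/(-3 + 8*243))/838877 = (243*(13 + 1944)/(-3 + 1944))*(1/838877) = (243*1957/1941)*(1/838877) = (243*(1/1941)*1957)*(1/838877) = (158517/647)*(1/838877) = 158517/542753419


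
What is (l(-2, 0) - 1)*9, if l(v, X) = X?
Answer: -9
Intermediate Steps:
(l(-2, 0) - 1)*9 = (0 - 1)*9 = -1*9 = -9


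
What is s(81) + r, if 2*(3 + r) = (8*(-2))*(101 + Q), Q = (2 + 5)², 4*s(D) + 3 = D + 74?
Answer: -1165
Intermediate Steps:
s(D) = 71/4 + D/4 (s(D) = -¾ + (D + 74)/4 = -¾ + (74 + D)/4 = -¾ + (37/2 + D/4) = 71/4 + D/4)
Q = 49 (Q = 7² = 49)
r = -1203 (r = -3 + ((8*(-2))*(101 + 49))/2 = -3 + (-16*150)/2 = -3 + (½)*(-2400) = -3 - 1200 = -1203)
s(81) + r = (71/4 + (¼)*81) - 1203 = (71/4 + 81/4) - 1203 = 38 - 1203 = -1165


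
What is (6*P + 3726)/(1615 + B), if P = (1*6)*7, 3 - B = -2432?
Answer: 221/225 ≈ 0.98222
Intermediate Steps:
B = 2435 (B = 3 - 1*(-2432) = 3 + 2432 = 2435)
P = 42 (P = 6*7 = 42)
(6*P + 3726)/(1615 + B) = (6*42 + 3726)/(1615 + 2435) = (252 + 3726)/4050 = 3978*(1/4050) = 221/225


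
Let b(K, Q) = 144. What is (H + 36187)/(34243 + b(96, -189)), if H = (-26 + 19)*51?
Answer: 35830/34387 ≈ 1.0420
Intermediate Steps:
H = -357 (H = -7*51 = -357)
(H + 36187)/(34243 + b(96, -189)) = (-357 + 36187)/(34243 + 144) = 35830/34387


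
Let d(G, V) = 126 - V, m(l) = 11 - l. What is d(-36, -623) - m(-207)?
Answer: 531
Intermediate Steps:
d(-36, -623) - m(-207) = (126 - 1*(-623)) - (11 - 1*(-207)) = (126 + 623) - (11 + 207) = 749 - 1*218 = 749 - 218 = 531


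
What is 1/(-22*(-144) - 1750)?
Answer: 1/1418 ≈ 0.00070522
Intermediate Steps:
1/(-22*(-144) - 1750) = 1/(3168 - 1750) = 1/1418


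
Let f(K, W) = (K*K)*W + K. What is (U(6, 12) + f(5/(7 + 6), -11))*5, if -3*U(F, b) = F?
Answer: -2740/169 ≈ -16.213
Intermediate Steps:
U(F, b) = -F/3
f(K, W) = K + W*K**2 (f(K, W) = K**2*W + K = W*K**2 + K = K + W*K**2)
(U(6, 12) + f(5/(7 + 6), -11))*5 = (-1/3*6 + (5/(7 + 6))*(1 + (5/(7 + 6))*(-11)))*5 = (-2 + (5/13)*(1 + (5/13)*(-11)))*5 = (-2 + (5*(1/13))*(1 + (5*(1/13))*(-11)))*5 = (-2 + 5*(1 + (5/13)*(-11))/13)*5 = (-2 + 5*(1 - 55/13)/13)*5 = (-2 + (5/13)*(-42/13))*5 = (-2 - 210/169)*5 = -548/169*5 = -2740/169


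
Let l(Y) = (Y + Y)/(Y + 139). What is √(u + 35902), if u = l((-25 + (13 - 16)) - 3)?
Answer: √11632062/18 ≈ 189.48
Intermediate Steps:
l(Y) = 2*Y/(139 + Y) (l(Y) = (2*Y)/(139 + Y) = 2*Y/(139 + Y))
u = -31/54 (u = 2*((-25 + (13 - 16)) - 3)/(139 + ((-25 + (13 - 16)) - 3)) = 2*((-25 - 3) - 3)/(139 + ((-25 - 3) - 3)) = 2*(-28 - 3)/(139 + (-28 - 3)) = 2*(-31)/(139 - 31) = 2*(-31)/108 = 2*(-31)*(1/108) = -31/54 ≈ -0.57407)
√(u + 35902) = √(-31/54 + 35902) = √(1938677/54) = √11632062/18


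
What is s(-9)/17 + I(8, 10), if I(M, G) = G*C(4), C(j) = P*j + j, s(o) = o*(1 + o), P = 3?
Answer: 2792/17 ≈ 164.24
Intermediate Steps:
C(j) = 4*j (C(j) = 3*j + j = 4*j)
I(M, G) = 16*G (I(M, G) = G*(4*4) = G*16 = 16*G)
s(-9)/17 + I(8, 10) = -9*(1 - 9)/17 + 16*10 = -9*(-8)*(1/17) + 160 = 72*(1/17) + 160 = 72/17 + 160 = 2792/17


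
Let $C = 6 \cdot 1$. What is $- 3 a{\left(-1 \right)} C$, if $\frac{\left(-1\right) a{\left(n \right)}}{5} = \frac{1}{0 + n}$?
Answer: $-90$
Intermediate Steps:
$a{\left(n \right)} = - \frac{5}{n}$ ($a{\left(n \right)} = - \frac{5}{0 + n} = - \frac{5}{n}$)
$C = 6$
$- 3 a{\left(-1 \right)} C = - 3 \left(- \frac{5}{-1}\right) 6 = - 3 \left(\left(-5\right) \left(-1\right)\right) 6 = \left(-3\right) 5 \cdot 6 = \left(-15\right) 6 = -90$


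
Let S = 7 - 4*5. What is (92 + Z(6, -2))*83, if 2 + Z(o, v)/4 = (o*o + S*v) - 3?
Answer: 26560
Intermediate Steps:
S = -13 (S = 7 - 20 = -13)
Z(o, v) = -20 - 52*v + 4*o² (Z(o, v) = -8 + 4*((o*o - 13*v) - 3) = -8 + 4*((o² - 13*v) - 3) = -8 + 4*(-3 + o² - 13*v) = -8 + (-12 - 52*v + 4*o²) = -20 - 52*v + 4*o²)
(92 + Z(6, -2))*83 = (92 + (-20 - 52*(-2) + 4*6²))*83 = (92 + (-20 + 104 + 4*36))*83 = (92 + (-20 + 104 + 144))*83 = (92 + 228)*83 = 320*83 = 26560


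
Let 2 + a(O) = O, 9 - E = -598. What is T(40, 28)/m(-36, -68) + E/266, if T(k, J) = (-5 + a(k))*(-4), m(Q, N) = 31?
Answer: -16295/8246 ≈ -1.9761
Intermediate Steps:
E = 607 (E = 9 - 1*(-598) = 9 + 598 = 607)
a(O) = -2 + O
T(k, J) = 28 - 4*k (T(k, J) = (-5 + (-2 + k))*(-4) = (-7 + k)*(-4) = 28 - 4*k)
T(40, 28)/m(-36, -68) + E/266 = (28 - 4*40)/31 + 607/266 = (28 - 160)*(1/31) + 607*(1/266) = -132*1/31 + 607/266 = -132/31 + 607/266 = -16295/8246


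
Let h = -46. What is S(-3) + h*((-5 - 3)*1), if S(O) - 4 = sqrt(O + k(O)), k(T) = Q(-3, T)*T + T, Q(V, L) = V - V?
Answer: 372 + I*sqrt(6) ≈ 372.0 + 2.4495*I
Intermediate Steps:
Q(V, L) = 0
k(T) = T (k(T) = 0*T + T = 0 + T = T)
S(O) = 4 + sqrt(2)*sqrt(O) (S(O) = 4 + sqrt(O + O) = 4 + sqrt(2*O) = 4 + sqrt(2)*sqrt(O))
S(-3) + h*((-5 - 3)*1) = (4 + sqrt(2)*sqrt(-3)) - 46*(-5 - 3) = (4 + sqrt(2)*(I*sqrt(3))) - (-368) = (4 + I*sqrt(6)) - 46*(-8) = (4 + I*sqrt(6)) + 368 = 372 + I*sqrt(6)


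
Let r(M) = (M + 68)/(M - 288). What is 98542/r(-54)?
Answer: -16850682/7 ≈ -2.4072e+6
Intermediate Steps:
r(M) = (68 + M)/(-288 + M)
98542/r(-54) = 98542/(((68 - 54)/(-288 - 54))) = 98542/((14/(-342))) = 98542/((-1/342*14)) = 98542/(-7/171) = 98542*(-171/7) = -16850682/7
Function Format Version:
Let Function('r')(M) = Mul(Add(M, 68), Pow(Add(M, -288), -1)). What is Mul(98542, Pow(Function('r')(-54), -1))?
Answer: Rational(-16850682, 7) ≈ -2.4072e+6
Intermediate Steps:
Function('r')(M) = Mul(Pow(Add(-288, M), -1), Add(68, M)) (Function('r')(M) = Mul(Add(68, M), Pow(Add(-288, M), -1)) = Mul(Pow(Add(-288, M), -1), Add(68, M)))
Mul(98542, Pow(Function('r')(-54), -1)) = Mul(98542, Pow(Mul(Pow(Add(-288, -54), -1), Add(68, -54)), -1)) = Mul(98542, Pow(Mul(Pow(-342, -1), 14), -1)) = Mul(98542, Pow(Mul(Rational(-1, 342), 14), -1)) = Mul(98542, Pow(Rational(-7, 171), -1)) = Mul(98542, Rational(-171, 7)) = Rational(-16850682, 7)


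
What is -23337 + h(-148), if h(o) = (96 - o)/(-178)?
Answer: -2077115/89 ≈ -23338.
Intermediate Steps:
h(o) = -48/89 + o/178 (h(o) = (96 - o)*(-1/178) = -48/89 + o/178)
-23337 + h(-148) = -23337 + (-48/89 + (1/178)*(-148)) = -23337 + (-48/89 - 74/89) = -23337 - 122/89 = -2077115/89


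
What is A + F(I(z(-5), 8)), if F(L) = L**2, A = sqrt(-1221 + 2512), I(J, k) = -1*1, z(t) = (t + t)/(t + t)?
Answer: 1 + sqrt(1291) ≈ 36.930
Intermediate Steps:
z(t) = 1 (z(t) = (2*t)/((2*t)) = (2*t)*(1/(2*t)) = 1)
I(J, k) = -1
A = sqrt(1291) ≈ 35.930
A + F(I(z(-5), 8)) = sqrt(1291) + (-1)**2 = sqrt(1291) + 1 = 1 + sqrt(1291)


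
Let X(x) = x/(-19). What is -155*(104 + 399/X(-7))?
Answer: -183985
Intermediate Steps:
X(x) = -x/19 (X(x) = x*(-1/19) = -x/19)
-155*(104 + 399/X(-7)) = -155*(104 + 399/((-1/19*(-7)))) = -155*(104 + 399/(7/19)) = -155*(104 + 399*(19/7)) = -155*(104 + 1083) = -155*1187 = -183985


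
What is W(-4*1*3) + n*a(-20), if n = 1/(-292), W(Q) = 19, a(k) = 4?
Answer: 1386/73 ≈ 18.986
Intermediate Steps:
n = -1/292 ≈ -0.0034247
W(-4*1*3) + n*a(-20) = 19 - 1/292*4 = 19 - 1/73 = 1386/73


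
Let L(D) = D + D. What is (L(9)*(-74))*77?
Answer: -102564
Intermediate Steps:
L(D) = 2*D
(L(9)*(-74))*77 = ((2*9)*(-74))*77 = (18*(-74))*77 = -1332*77 = -102564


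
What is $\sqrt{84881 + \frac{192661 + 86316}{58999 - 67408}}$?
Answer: $\frac{2 \sqrt{1499924581242}}{8409} \approx 291.29$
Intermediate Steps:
$\sqrt{84881 + \frac{192661 + 86316}{58999 - 67408}} = \sqrt{84881 + \frac{278977}{58999 - 67408}} = \sqrt{84881 + \frac{278977}{-8409}} = \sqrt{84881 + 278977 \left(- \frac{1}{8409}\right)} = \sqrt{84881 - \frac{278977}{8409}} = \sqrt{\frac{713485352}{8409}} = \frac{2 \sqrt{1499924581242}}{8409}$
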